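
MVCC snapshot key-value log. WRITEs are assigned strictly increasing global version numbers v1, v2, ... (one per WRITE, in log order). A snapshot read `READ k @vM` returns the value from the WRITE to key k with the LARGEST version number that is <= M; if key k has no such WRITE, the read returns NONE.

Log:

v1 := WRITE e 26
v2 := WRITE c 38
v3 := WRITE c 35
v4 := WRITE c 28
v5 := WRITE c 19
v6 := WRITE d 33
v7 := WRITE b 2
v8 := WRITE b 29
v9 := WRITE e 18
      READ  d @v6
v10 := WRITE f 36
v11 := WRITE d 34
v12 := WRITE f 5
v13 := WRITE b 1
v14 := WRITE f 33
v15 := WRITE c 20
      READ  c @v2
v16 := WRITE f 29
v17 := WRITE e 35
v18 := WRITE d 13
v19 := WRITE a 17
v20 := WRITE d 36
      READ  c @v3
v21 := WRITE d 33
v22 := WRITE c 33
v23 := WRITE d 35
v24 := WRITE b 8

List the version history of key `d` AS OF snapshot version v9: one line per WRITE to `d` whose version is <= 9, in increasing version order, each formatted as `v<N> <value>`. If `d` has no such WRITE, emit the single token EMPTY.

Scan writes for key=d with version <= 9:
  v1 WRITE e 26 -> skip
  v2 WRITE c 38 -> skip
  v3 WRITE c 35 -> skip
  v4 WRITE c 28 -> skip
  v5 WRITE c 19 -> skip
  v6 WRITE d 33 -> keep
  v7 WRITE b 2 -> skip
  v8 WRITE b 29 -> skip
  v9 WRITE e 18 -> skip
  v10 WRITE f 36 -> skip
  v11 WRITE d 34 -> drop (> snap)
  v12 WRITE f 5 -> skip
  v13 WRITE b 1 -> skip
  v14 WRITE f 33 -> skip
  v15 WRITE c 20 -> skip
  v16 WRITE f 29 -> skip
  v17 WRITE e 35 -> skip
  v18 WRITE d 13 -> drop (> snap)
  v19 WRITE a 17 -> skip
  v20 WRITE d 36 -> drop (> snap)
  v21 WRITE d 33 -> drop (> snap)
  v22 WRITE c 33 -> skip
  v23 WRITE d 35 -> drop (> snap)
  v24 WRITE b 8 -> skip
Collected: [(6, 33)]

Answer: v6 33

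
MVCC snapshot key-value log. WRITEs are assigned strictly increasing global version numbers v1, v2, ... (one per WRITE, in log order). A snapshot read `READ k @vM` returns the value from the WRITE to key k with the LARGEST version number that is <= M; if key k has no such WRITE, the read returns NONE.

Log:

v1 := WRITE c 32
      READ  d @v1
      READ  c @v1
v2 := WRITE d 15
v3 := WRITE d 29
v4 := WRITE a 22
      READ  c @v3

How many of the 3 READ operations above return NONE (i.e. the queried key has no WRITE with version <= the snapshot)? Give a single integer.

v1: WRITE c=32  (c history now [(1, 32)])
READ d @v1: history=[] -> no version <= 1 -> NONE
READ c @v1: history=[(1, 32)] -> pick v1 -> 32
v2: WRITE d=15  (d history now [(2, 15)])
v3: WRITE d=29  (d history now [(2, 15), (3, 29)])
v4: WRITE a=22  (a history now [(4, 22)])
READ c @v3: history=[(1, 32)] -> pick v1 -> 32
Read results in order: ['NONE', '32', '32']
NONE count = 1

Answer: 1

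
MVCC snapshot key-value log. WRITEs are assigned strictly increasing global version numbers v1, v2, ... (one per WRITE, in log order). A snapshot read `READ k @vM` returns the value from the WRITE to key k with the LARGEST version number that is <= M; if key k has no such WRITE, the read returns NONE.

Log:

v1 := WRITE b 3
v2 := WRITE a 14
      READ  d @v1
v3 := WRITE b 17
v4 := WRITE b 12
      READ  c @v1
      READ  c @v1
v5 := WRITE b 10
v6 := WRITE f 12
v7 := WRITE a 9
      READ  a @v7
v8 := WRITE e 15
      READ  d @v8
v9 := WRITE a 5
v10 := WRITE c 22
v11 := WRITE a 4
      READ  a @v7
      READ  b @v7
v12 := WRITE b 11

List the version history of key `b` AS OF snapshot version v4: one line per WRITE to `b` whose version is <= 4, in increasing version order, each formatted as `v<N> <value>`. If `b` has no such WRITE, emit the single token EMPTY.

Scan writes for key=b with version <= 4:
  v1 WRITE b 3 -> keep
  v2 WRITE a 14 -> skip
  v3 WRITE b 17 -> keep
  v4 WRITE b 12 -> keep
  v5 WRITE b 10 -> drop (> snap)
  v6 WRITE f 12 -> skip
  v7 WRITE a 9 -> skip
  v8 WRITE e 15 -> skip
  v9 WRITE a 5 -> skip
  v10 WRITE c 22 -> skip
  v11 WRITE a 4 -> skip
  v12 WRITE b 11 -> drop (> snap)
Collected: [(1, 3), (3, 17), (4, 12)]

Answer: v1 3
v3 17
v4 12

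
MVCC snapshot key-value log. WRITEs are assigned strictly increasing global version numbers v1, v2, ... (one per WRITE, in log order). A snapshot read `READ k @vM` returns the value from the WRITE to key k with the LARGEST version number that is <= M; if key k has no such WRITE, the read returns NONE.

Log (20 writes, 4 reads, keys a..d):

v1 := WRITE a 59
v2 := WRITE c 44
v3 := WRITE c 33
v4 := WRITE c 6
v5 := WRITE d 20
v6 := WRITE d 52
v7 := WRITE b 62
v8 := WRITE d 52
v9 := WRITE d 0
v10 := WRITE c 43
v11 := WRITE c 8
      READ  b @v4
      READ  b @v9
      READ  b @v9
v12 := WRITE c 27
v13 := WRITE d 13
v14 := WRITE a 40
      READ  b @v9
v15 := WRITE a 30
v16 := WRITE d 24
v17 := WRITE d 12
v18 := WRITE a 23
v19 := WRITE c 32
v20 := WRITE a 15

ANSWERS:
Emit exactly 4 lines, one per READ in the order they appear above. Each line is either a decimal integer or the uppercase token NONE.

Answer: NONE
62
62
62

Derivation:
v1: WRITE a=59  (a history now [(1, 59)])
v2: WRITE c=44  (c history now [(2, 44)])
v3: WRITE c=33  (c history now [(2, 44), (3, 33)])
v4: WRITE c=6  (c history now [(2, 44), (3, 33), (4, 6)])
v5: WRITE d=20  (d history now [(5, 20)])
v6: WRITE d=52  (d history now [(5, 20), (6, 52)])
v7: WRITE b=62  (b history now [(7, 62)])
v8: WRITE d=52  (d history now [(5, 20), (6, 52), (8, 52)])
v9: WRITE d=0  (d history now [(5, 20), (6, 52), (8, 52), (9, 0)])
v10: WRITE c=43  (c history now [(2, 44), (3, 33), (4, 6), (10, 43)])
v11: WRITE c=8  (c history now [(2, 44), (3, 33), (4, 6), (10, 43), (11, 8)])
READ b @v4: history=[(7, 62)] -> no version <= 4 -> NONE
READ b @v9: history=[(7, 62)] -> pick v7 -> 62
READ b @v9: history=[(7, 62)] -> pick v7 -> 62
v12: WRITE c=27  (c history now [(2, 44), (3, 33), (4, 6), (10, 43), (11, 8), (12, 27)])
v13: WRITE d=13  (d history now [(5, 20), (6, 52), (8, 52), (9, 0), (13, 13)])
v14: WRITE a=40  (a history now [(1, 59), (14, 40)])
READ b @v9: history=[(7, 62)] -> pick v7 -> 62
v15: WRITE a=30  (a history now [(1, 59), (14, 40), (15, 30)])
v16: WRITE d=24  (d history now [(5, 20), (6, 52), (8, 52), (9, 0), (13, 13), (16, 24)])
v17: WRITE d=12  (d history now [(5, 20), (6, 52), (8, 52), (9, 0), (13, 13), (16, 24), (17, 12)])
v18: WRITE a=23  (a history now [(1, 59), (14, 40), (15, 30), (18, 23)])
v19: WRITE c=32  (c history now [(2, 44), (3, 33), (4, 6), (10, 43), (11, 8), (12, 27), (19, 32)])
v20: WRITE a=15  (a history now [(1, 59), (14, 40), (15, 30), (18, 23), (20, 15)])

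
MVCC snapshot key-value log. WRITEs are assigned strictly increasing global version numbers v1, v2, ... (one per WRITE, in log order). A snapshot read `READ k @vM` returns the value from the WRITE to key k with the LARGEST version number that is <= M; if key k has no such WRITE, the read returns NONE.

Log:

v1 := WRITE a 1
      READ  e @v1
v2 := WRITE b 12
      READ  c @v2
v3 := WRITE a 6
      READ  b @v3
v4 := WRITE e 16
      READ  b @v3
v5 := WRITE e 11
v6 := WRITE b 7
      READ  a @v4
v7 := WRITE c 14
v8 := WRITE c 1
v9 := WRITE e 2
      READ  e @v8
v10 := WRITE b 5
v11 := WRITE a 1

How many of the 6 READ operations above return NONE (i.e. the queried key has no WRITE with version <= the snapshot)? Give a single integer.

Answer: 2

Derivation:
v1: WRITE a=1  (a history now [(1, 1)])
READ e @v1: history=[] -> no version <= 1 -> NONE
v2: WRITE b=12  (b history now [(2, 12)])
READ c @v2: history=[] -> no version <= 2 -> NONE
v3: WRITE a=6  (a history now [(1, 1), (3, 6)])
READ b @v3: history=[(2, 12)] -> pick v2 -> 12
v4: WRITE e=16  (e history now [(4, 16)])
READ b @v3: history=[(2, 12)] -> pick v2 -> 12
v5: WRITE e=11  (e history now [(4, 16), (5, 11)])
v6: WRITE b=7  (b history now [(2, 12), (6, 7)])
READ a @v4: history=[(1, 1), (3, 6)] -> pick v3 -> 6
v7: WRITE c=14  (c history now [(7, 14)])
v8: WRITE c=1  (c history now [(7, 14), (8, 1)])
v9: WRITE e=2  (e history now [(4, 16), (5, 11), (9, 2)])
READ e @v8: history=[(4, 16), (5, 11), (9, 2)] -> pick v5 -> 11
v10: WRITE b=5  (b history now [(2, 12), (6, 7), (10, 5)])
v11: WRITE a=1  (a history now [(1, 1), (3, 6), (11, 1)])
Read results in order: ['NONE', 'NONE', '12', '12', '6', '11']
NONE count = 2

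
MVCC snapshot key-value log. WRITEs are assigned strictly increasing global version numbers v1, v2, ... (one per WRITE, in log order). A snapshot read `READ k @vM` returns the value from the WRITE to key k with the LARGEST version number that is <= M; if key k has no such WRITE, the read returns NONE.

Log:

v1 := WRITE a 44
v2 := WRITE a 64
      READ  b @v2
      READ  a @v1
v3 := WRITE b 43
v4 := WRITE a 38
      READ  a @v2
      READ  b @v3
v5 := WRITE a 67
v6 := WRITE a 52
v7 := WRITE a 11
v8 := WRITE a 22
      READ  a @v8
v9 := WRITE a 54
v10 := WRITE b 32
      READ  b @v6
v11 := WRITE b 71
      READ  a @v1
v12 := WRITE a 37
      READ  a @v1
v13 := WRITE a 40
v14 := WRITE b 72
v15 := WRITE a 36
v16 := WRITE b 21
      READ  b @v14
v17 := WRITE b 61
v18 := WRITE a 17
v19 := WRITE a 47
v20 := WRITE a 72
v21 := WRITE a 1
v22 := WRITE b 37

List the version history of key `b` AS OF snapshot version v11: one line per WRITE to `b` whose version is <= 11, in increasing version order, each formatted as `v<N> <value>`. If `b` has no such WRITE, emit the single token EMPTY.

Scan writes for key=b with version <= 11:
  v1 WRITE a 44 -> skip
  v2 WRITE a 64 -> skip
  v3 WRITE b 43 -> keep
  v4 WRITE a 38 -> skip
  v5 WRITE a 67 -> skip
  v6 WRITE a 52 -> skip
  v7 WRITE a 11 -> skip
  v8 WRITE a 22 -> skip
  v9 WRITE a 54 -> skip
  v10 WRITE b 32 -> keep
  v11 WRITE b 71 -> keep
  v12 WRITE a 37 -> skip
  v13 WRITE a 40 -> skip
  v14 WRITE b 72 -> drop (> snap)
  v15 WRITE a 36 -> skip
  v16 WRITE b 21 -> drop (> snap)
  v17 WRITE b 61 -> drop (> snap)
  v18 WRITE a 17 -> skip
  v19 WRITE a 47 -> skip
  v20 WRITE a 72 -> skip
  v21 WRITE a 1 -> skip
  v22 WRITE b 37 -> drop (> snap)
Collected: [(3, 43), (10, 32), (11, 71)]

Answer: v3 43
v10 32
v11 71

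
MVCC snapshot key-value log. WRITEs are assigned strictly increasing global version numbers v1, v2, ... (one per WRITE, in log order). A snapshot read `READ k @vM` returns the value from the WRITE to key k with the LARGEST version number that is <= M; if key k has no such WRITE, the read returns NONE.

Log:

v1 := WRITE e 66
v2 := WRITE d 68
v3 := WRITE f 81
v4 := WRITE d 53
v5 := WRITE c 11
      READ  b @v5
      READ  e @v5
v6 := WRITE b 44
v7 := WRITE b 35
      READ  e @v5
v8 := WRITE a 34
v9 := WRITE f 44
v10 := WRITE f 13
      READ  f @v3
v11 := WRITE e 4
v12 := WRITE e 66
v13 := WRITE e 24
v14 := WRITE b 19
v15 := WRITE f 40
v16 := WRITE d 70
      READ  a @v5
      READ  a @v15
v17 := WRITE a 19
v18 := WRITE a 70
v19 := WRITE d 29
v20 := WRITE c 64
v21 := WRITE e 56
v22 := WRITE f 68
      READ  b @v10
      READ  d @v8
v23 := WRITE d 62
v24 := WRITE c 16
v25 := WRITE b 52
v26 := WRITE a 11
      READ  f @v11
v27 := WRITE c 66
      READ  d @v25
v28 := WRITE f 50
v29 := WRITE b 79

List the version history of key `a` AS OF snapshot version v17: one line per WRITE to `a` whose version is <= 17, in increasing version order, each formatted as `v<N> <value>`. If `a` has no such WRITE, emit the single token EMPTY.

Answer: v8 34
v17 19

Derivation:
Scan writes for key=a with version <= 17:
  v1 WRITE e 66 -> skip
  v2 WRITE d 68 -> skip
  v3 WRITE f 81 -> skip
  v4 WRITE d 53 -> skip
  v5 WRITE c 11 -> skip
  v6 WRITE b 44 -> skip
  v7 WRITE b 35 -> skip
  v8 WRITE a 34 -> keep
  v9 WRITE f 44 -> skip
  v10 WRITE f 13 -> skip
  v11 WRITE e 4 -> skip
  v12 WRITE e 66 -> skip
  v13 WRITE e 24 -> skip
  v14 WRITE b 19 -> skip
  v15 WRITE f 40 -> skip
  v16 WRITE d 70 -> skip
  v17 WRITE a 19 -> keep
  v18 WRITE a 70 -> drop (> snap)
  v19 WRITE d 29 -> skip
  v20 WRITE c 64 -> skip
  v21 WRITE e 56 -> skip
  v22 WRITE f 68 -> skip
  v23 WRITE d 62 -> skip
  v24 WRITE c 16 -> skip
  v25 WRITE b 52 -> skip
  v26 WRITE a 11 -> drop (> snap)
  v27 WRITE c 66 -> skip
  v28 WRITE f 50 -> skip
  v29 WRITE b 79 -> skip
Collected: [(8, 34), (17, 19)]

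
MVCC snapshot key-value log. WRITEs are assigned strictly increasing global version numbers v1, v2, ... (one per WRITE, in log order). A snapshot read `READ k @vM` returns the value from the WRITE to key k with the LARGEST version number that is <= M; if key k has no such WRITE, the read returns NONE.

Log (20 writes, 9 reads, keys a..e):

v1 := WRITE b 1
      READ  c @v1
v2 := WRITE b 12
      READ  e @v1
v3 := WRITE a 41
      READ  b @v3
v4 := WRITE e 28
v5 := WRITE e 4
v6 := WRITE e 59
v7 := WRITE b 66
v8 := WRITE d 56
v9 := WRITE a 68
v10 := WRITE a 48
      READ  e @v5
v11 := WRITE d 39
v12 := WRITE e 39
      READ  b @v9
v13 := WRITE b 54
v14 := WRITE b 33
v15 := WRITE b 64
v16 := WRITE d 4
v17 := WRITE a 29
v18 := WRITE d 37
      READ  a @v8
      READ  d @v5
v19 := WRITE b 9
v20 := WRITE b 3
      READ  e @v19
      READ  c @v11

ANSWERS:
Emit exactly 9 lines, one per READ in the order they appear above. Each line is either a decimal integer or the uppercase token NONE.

Answer: NONE
NONE
12
4
66
41
NONE
39
NONE

Derivation:
v1: WRITE b=1  (b history now [(1, 1)])
READ c @v1: history=[] -> no version <= 1 -> NONE
v2: WRITE b=12  (b history now [(1, 1), (2, 12)])
READ e @v1: history=[] -> no version <= 1 -> NONE
v3: WRITE a=41  (a history now [(3, 41)])
READ b @v3: history=[(1, 1), (2, 12)] -> pick v2 -> 12
v4: WRITE e=28  (e history now [(4, 28)])
v5: WRITE e=4  (e history now [(4, 28), (5, 4)])
v6: WRITE e=59  (e history now [(4, 28), (5, 4), (6, 59)])
v7: WRITE b=66  (b history now [(1, 1), (2, 12), (7, 66)])
v8: WRITE d=56  (d history now [(8, 56)])
v9: WRITE a=68  (a history now [(3, 41), (9, 68)])
v10: WRITE a=48  (a history now [(3, 41), (9, 68), (10, 48)])
READ e @v5: history=[(4, 28), (5, 4), (6, 59)] -> pick v5 -> 4
v11: WRITE d=39  (d history now [(8, 56), (11, 39)])
v12: WRITE e=39  (e history now [(4, 28), (5, 4), (6, 59), (12, 39)])
READ b @v9: history=[(1, 1), (2, 12), (7, 66)] -> pick v7 -> 66
v13: WRITE b=54  (b history now [(1, 1), (2, 12), (7, 66), (13, 54)])
v14: WRITE b=33  (b history now [(1, 1), (2, 12), (7, 66), (13, 54), (14, 33)])
v15: WRITE b=64  (b history now [(1, 1), (2, 12), (7, 66), (13, 54), (14, 33), (15, 64)])
v16: WRITE d=4  (d history now [(8, 56), (11, 39), (16, 4)])
v17: WRITE a=29  (a history now [(3, 41), (9, 68), (10, 48), (17, 29)])
v18: WRITE d=37  (d history now [(8, 56), (11, 39), (16, 4), (18, 37)])
READ a @v8: history=[(3, 41), (9, 68), (10, 48), (17, 29)] -> pick v3 -> 41
READ d @v5: history=[(8, 56), (11, 39), (16, 4), (18, 37)] -> no version <= 5 -> NONE
v19: WRITE b=9  (b history now [(1, 1), (2, 12), (7, 66), (13, 54), (14, 33), (15, 64), (19, 9)])
v20: WRITE b=3  (b history now [(1, 1), (2, 12), (7, 66), (13, 54), (14, 33), (15, 64), (19, 9), (20, 3)])
READ e @v19: history=[(4, 28), (5, 4), (6, 59), (12, 39)] -> pick v12 -> 39
READ c @v11: history=[] -> no version <= 11 -> NONE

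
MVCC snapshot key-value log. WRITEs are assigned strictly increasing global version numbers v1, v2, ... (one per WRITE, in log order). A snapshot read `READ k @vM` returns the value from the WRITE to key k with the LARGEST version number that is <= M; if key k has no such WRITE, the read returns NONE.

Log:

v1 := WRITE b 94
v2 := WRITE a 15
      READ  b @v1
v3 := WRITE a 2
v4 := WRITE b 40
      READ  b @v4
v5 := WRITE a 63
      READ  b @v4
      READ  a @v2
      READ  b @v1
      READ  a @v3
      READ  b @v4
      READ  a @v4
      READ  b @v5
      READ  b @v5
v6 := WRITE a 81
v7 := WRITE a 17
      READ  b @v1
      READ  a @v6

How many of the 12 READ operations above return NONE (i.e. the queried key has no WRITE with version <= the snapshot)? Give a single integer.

v1: WRITE b=94  (b history now [(1, 94)])
v2: WRITE a=15  (a history now [(2, 15)])
READ b @v1: history=[(1, 94)] -> pick v1 -> 94
v3: WRITE a=2  (a history now [(2, 15), (3, 2)])
v4: WRITE b=40  (b history now [(1, 94), (4, 40)])
READ b @v4: history=[(1, 94), (4, 40)] -> pick v4 -> 40
v5: WRITE a=63  (a history now [(2, 15), (3, 2), (5, 63)])
READ b @v4: history=[(1, 94), (4, 40)] -> pick v4 -> 40
READ a @v2: history=[(2, 15), (3, 2), (5, 63)] -> pick v2 -> 15
READ b @v1: history=[(1, 94), (4, 40)] -> pick v1 -> 94
READ a @v3: history=[(2, 15), (3, 2), (5, 63)] -> pick v3 -> 2
READ b @v4: history=[(1, 94), (4, 40)] -> pick v4 -> 40
READ a @v4: history=[(2, 15), (3, 2), (5, 63)] -> pick v3 -> 2
READ b @v5: history=[(1, 94), (4, 40)] -> pick v4 -> 40
READ b @v5: history=[(1, 94), (4, 40)] -> pick v4 -> 40
v6: WRITE a=81  (a history now [(2, 15), (3, 2), (5, 63), (6, 81)])
v7: WRITE a=17  (a history now [(2, 15), (3, 2), (5, 63), (6, 81), (7, 17)])
READ b @v1: history=[(1, 94), (4, 40)] -> pick v1 -> 94
READ a @v6: history=[(2, 15), (3, 2), (5, 63), (6, 81), (7, 17)] -> pick v6 -> 81
Read results in order: ['94', '40', '40', '15', '94', '2', '40', '2', '40', '40', '94', '81']
NONE count = 0

Answer: 0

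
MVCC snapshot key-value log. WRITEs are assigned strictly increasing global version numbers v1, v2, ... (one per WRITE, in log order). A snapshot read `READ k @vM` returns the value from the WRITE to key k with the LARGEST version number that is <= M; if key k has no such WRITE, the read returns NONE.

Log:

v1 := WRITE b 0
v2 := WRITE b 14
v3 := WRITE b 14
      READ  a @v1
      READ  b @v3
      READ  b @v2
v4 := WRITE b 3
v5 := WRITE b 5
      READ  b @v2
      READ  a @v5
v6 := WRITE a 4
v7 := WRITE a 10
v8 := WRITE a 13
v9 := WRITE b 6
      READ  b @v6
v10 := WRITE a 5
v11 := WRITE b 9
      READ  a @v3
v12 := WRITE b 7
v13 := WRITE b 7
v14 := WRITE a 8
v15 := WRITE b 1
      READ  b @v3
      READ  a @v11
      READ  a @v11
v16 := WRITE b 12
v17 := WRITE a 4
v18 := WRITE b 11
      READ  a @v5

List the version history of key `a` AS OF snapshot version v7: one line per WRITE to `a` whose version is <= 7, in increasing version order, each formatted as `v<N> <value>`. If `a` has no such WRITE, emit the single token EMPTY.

Answer: v6 4
v7 10

Derivation:
Scan writes for key=a with version <= 7:
  v1 WRITE b 0 -> skip
  v2 WRITE b 14 -> skip
  v3 WRITE b 14 -> skip
  v4 WRITE b 3 -> skip
  v5 WRITE b 5 -> skip
  v6 WRITE a 4 -> keep
  v7 WRITE a 10 -> keep
  v8 WRITE a 13 -> drop (> snap)
  v9 WRITE b 6 -> skip
  v10 WRITE a 5 -> drop (> snap)
  v11 WRITE b 9 -> skip
  v12 WRITE b 7 -> skip
  v13 WRITE b 7 -> skip
  v14 WRITE a 8 -> drop (> snap)
  v15 WRITE b 1 -> skip
  v16 WRITE b 12 -> skip
  v17 WRITE a 4 -> drop (> snap)
  v18 WRITE b 11 -> skip
Collected: [(6, 4), (7, 10)]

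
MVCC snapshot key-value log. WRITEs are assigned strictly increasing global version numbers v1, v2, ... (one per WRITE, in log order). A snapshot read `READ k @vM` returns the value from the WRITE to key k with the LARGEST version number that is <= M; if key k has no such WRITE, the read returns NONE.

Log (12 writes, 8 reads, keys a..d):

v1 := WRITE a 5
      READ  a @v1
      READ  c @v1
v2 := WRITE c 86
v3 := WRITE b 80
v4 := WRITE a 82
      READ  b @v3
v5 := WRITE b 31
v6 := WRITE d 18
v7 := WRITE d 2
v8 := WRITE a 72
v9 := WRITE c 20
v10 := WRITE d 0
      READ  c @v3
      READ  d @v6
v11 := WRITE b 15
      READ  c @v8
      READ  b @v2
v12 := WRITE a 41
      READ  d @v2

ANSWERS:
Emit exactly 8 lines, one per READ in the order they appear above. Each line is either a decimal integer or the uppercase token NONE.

v1: WRITE a=5  (a history now [(1, 5)])
READ a @v1: history=[(1, 5)] -> pick v1 -> 5
READ c @v1: history=[] -> no version <= 1 -> NONE
v2: WRITE c=86  (c history now [(2, 86)])
v3: WRITE b=80  (b history now [(3, 80)])
v4: WRITE a=82  (a history now [(1, 5), (4, 82)])
READ b @v3: history=[(3, 80)] -> pick v3 -> 80
v5: WRITE b=31  (b history now [(3, 80), (5, 31)])
v6: WRITE d=18  (d history now [(6, 18)])
v7: WRITE d=2  (d history now [(6, 18), (7, 2)])
v8: WRITE a=72  (a history now [(1, 5), (4, 82), (8, 72)])
v9: WRITE c=20  (c history now [(2, 86), (9, 20)])
v10: WRITE d=0  (d history now [(6, 18), (7, 2), (10, 0)])
READ c @v3: history=[(2, 86), (9, 20)] -> pick v2 -> 86
READ d @v6: history=[(6, 18), (7, 2), (10, 0)] -> pick v6 -> 18
v11: WRITE b=15  (b history now [(3, 80), (5, 31), (11, 15)])
READ c @v8: history=[(2, 86), (9, 20)] -> pick v2 -> 86
READ b @v2: history=[(3, 80), (5, 31), (11, 15)] -> no version <= 2 -> NONE
v12: WRITE a=41  (a history now [(1, 5), (4, 82), (8, 72), (12, 41)])
READ d @v2: history=[(6, 18), (7, 2), (10, 0)] -> no version <= 2 -> NONE

Answer: 5
NONE
80
86
18
86
NONE
NONE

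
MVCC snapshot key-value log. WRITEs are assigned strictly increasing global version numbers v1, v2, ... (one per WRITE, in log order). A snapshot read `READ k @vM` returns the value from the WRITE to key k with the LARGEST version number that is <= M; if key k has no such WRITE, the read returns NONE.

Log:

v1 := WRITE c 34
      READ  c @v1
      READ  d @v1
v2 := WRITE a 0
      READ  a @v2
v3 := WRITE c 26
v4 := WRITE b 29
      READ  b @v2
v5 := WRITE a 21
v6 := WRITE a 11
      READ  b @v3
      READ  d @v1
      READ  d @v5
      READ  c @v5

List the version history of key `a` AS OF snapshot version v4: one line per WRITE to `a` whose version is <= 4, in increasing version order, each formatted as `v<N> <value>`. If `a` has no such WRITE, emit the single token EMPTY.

Answer: v2 0

Derivation:
Scan writes for key=a with version <= 4:
  v1 WRITE c 34 -> skip
  v2 WRITE a 0 -> keep
  v3 WRITE c 26 -> skip
  v4 WRITE b 29 -> skip
  v5 WRITE a 21 -> drop (> snap)
  v6 WRITE a 11 -> drop (> snap)
Collected: [(2, 0)]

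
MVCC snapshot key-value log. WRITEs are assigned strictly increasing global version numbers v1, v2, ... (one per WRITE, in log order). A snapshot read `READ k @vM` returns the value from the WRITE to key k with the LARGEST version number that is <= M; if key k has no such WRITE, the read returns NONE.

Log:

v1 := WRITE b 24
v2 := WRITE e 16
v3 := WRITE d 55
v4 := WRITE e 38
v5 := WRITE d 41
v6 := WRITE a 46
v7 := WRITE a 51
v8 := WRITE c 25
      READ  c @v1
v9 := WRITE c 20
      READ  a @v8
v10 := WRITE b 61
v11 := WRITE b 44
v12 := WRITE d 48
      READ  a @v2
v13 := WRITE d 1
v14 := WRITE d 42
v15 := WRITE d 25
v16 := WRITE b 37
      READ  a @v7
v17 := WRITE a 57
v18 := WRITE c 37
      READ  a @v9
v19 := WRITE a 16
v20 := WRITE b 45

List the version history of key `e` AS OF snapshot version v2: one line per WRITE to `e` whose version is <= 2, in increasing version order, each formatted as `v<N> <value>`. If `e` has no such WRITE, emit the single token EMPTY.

Answer: v2 16

Derivation:
Scan writes for key=e with version <= 2:
  v1 WRITE b 24 -> skip
  v2 WRITE e 16 -> keep
  v3 WRITE d 55 -> skip
  v4 WRITE e 38 -> drop (> snap)
  v5 WRITE d 41 -> skip
  v6 WRITE a 46 -> skip
  v7 WRITE a 51 -> skip
  v8 WRITE c 25 -> skip
  v9 WRITE c 20 -> skip
  v10 WRITE b 61 -> skip
  v11 WRITE b 44 -> skip
  v12 WRITE d 48 -> skip
  v13 WRITE d 1 -> skip
  v14 WRITE d 42 -> skip
  v15 WRITE d 25 -> skip
  v16 WRITE b 37 -> skip
  v17 WRITE a 57 -> skip
  v18 WRITE c 37 -> skip
  v19 WRITE a 16 -> skip
  v20 WRITE b 45 -> skip
Collected: [(2, 16)]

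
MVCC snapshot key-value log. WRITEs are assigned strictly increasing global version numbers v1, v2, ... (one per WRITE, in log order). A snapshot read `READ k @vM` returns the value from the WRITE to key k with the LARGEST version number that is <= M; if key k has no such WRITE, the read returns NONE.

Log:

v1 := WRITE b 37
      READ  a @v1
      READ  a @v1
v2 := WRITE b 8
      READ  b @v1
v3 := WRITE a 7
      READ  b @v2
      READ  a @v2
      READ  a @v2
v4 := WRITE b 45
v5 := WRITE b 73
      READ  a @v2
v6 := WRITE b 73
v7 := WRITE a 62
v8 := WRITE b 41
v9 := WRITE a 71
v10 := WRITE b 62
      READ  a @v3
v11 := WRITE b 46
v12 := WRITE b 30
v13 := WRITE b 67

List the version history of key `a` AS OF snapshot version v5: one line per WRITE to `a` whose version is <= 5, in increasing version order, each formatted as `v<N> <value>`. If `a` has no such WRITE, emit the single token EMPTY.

Scan writes for key=a with version <= 5:
  v1 WRITE b 37 -> skip
  v2 WRITE b 8 -> skip
  v3 WRITE a 7 -> keep
  v4 WRITE b 45 -> skip
  v5 WRITE b 73 -> skip
  v6 WRITE b 73 -> skip
  v7 WRITE a 62 -> drop (> snap)
  v8 WRITE b 41 -> skip
  v9 WRITE a 71 -> drop (> snap)
  v10 WRITE b 62 -> skip
  v11 WRITE b 46 -> skip
  v12 WRITE b 30 -> skip
  v13 WRITE b 67 -> skip
Collected: [(3, 7)]

Answer: v3 7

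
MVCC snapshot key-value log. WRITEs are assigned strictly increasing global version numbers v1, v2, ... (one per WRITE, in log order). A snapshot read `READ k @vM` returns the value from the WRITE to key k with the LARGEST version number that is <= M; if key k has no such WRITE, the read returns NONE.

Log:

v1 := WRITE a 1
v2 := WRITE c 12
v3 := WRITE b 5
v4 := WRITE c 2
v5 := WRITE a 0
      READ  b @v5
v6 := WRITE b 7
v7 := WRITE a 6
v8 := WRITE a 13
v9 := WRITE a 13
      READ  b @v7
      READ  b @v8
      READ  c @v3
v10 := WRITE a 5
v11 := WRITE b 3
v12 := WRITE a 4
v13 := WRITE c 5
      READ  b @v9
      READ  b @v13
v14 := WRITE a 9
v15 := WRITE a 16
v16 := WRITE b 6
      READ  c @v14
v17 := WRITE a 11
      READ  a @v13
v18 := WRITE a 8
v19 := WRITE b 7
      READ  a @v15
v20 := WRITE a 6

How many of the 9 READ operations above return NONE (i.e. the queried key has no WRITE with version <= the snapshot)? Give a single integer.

v1: WRITE a=1  (a history now [(1, 1)])
v2: WRITE c=12  (c history now [(2, 12)])
v3: WRITE b=5  (b history now [(3, 5)])
v4: WRITE c=2  (c history now [(2, 12), (4, 2)])
v5: WRITE a=0  (a history now [(1, 1), (5, 0)])
READ b @v5: history=[(3, 5)] -> pick v3 -> 5
v6: WRITE b=7  (b history now [(3, 5), (6, 7)])
v7: WRITE a=6  (a history now [(1, 1), (5, 0), (7, 6)])
v8: WRITE a=13  (a history now [(1, 1), (5, 0), (7, 6), (8, 13)])
v9: WRITE a=13  (a history now [(1, 1), (5, 0), (7, 6), (8, 13), (9, 13)])
READ b @v7: history=[(3, 5), (6, 7)] -> pick v6 -> 7
READ b @v8: history=[(3, 5), (6, 7)] -> pick v6 -> 7
READ c @v3: history=[(2, 12), (4, 2)] -> pick v2 -> 12
v10: WRITE a=5  (a history now [(1, 1), (5, 0), (7, 6), (8, 13), (9, 13), (10, 5)])
v11: WRITE b=3  (b history now [(3, 5), (6, 7), (11, 3)])
v12: WRITE a=4  (a history now [(1, 1), (5, 0), (7, 6), (8, 13), (9, 13), (10, 5), (12, 4)])
v13: WRITE c=5  (c history now [(2, 12), (4, 2), (13, 5)])
READ b @v9: history=[(3, 5), (6, 7), (11, 3)] -> pick v6 -> 7
READ b @v13: history=[(3, 5), (6, 7), (11, 3)] -> pick v11 -> 3
v14: WRITE a=9  (a history now [(1, 1), (5, 0), (7, 6), (8, 13), (9, 13), (10, 5), (12, 4), (14, 9)])
v15: WRITE a=16  (a history now [(1, 1), (5, 0), (7, 6), (8, 13), (9, 13), (10, 5), (12, 4), (14, 9), (15, 16)])
v16: WRITE b=6  (b history now [(3, 5), (6, 7), (11, 3), (16, 6)])
READ c @v14: history=[(2, 12), (4, 2), (13, 5)] -> pick v13 -> 5
v17: WRITE a=11  (a history now [(1, 1), (5, 0), (7, 6), (8, 13), (9, 13), (10, 5), (12, 4), (14, 9), (15, 16), (17, 11)])
READ a @v13: history=[(1, 1), (5, 0), (7, 6), (8, 13), (9, 13), (10, 5), (12, 4), (14, 9), (15, 16), (17, 11)] -> pick v12 -> 4
v18: WRITE a=8  (a history now [(1, 1), (5, 0), (7, 6), (8, 13), (9, 13), (10, 5), (12, 4), (14, 9), (15, 16), (17, 11), (18, 8)])
v19: WRITE b=7  (b history now [(3, 5), (6, 7), (11, 3), (16, 6), (19, 7)])
READ a @v15: history=[(1, 1), (5, 0), (7, 6), (8, 13), (9, 13), (10, 5), (12, 4), (14, 9), (15, 16), (17, 11), (18, 8)] -> pick v15 -> 16
v20: WRITE a=6  (a history now [(1, 1), (5, 0), (7, 6), (8, 13), (9, 13), (10, 5), (12, 4), (14, 9), (15, 16), (17, 11), (18, 8), (20, 6)])
Read results in order: ['5', '7', '7', '12', '7', '3', '5', '4', '16']
NONE count = 0

Answer: 0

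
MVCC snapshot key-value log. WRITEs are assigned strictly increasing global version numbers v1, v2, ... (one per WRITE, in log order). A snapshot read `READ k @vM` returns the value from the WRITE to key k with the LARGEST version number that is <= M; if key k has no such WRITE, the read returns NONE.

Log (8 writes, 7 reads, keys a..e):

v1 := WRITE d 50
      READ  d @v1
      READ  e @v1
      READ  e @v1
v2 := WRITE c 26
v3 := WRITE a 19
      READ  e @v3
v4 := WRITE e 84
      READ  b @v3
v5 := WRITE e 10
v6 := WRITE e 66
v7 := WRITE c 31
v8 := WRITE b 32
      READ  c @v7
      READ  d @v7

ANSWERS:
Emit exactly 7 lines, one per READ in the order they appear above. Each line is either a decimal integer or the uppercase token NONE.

v1: WRITE d=50  (d history now [(1, 50)])
READ d @v1: history=[(1, 50)] -> pick v1 -> 50
READ e @v1: history=[] -> no version <= 1 -> NONE
READ e @v1: history=[] -> no version <= 1 -> NONE
v2: WRITE c=26  (c history now [(2, 26)])
v3: WRITE a=19  (a history now [(3, 19)])
READ e @v3: history=[] -> no version <= 3 -> NONE
v4: WRITE e=84  (e history now [(4, 84)])
READ b @v3: history=[] -> no version <= 3 -> NONE
v5: WRITE e=10  (e history now [(4, 84), (5, 10)])
v6: WRITE e=66  (e history now [(4, 84), (5, 10), (6, 66)])
v7: WRITE c=31  (c history now [(2, 26), (7, 31)])
v8: WRITE b=32  (b history now [(8, 32)])
READ c @v7: history=[(2, 26), (7, 31)] -> pick v7 -> 31
READ d @v7: history=[(1, 50)] -> pick v1 -> 50

Answer: 50
NONE
NONE
NONE
NONE
31
50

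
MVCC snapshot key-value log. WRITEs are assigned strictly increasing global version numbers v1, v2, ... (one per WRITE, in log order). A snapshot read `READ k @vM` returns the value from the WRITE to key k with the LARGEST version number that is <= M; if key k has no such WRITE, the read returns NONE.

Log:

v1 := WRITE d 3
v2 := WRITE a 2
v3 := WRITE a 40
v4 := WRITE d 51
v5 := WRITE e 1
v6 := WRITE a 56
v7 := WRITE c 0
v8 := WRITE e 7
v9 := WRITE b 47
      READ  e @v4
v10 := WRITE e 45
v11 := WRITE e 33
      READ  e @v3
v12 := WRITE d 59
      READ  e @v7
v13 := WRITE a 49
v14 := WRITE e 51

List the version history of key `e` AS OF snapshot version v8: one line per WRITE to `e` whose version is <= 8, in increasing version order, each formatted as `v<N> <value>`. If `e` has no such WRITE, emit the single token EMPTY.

Answer: v5 1
v8 7

Derivation:
Scan writes for key=e with version <= 8:
  v1 WRITE d 3 -> skip
  v2 WRITE a 2 -> skip
  v3 WRITE a 40 -> skip
  v4 WRITE d 51 -> skip
  v5 WRITE e 1 -> keep
  v6 WRITE a 56 -> skip
  v7 WRITE c 0 -> skip
  v8 WRITE e 7 -> keep
  v9 WRITE b 47 -> skip
  v10 WRITE e 45 -> drop (> snap)
  v11 WRITE e 33 -> drop (> snap)
  v12 WRITE d 59 -> skip
  v13 WRITE a 49 -> skip
  v14 WRITE e 51 -> drop (> snap)
Collected: [(5, 1), (8, 7)]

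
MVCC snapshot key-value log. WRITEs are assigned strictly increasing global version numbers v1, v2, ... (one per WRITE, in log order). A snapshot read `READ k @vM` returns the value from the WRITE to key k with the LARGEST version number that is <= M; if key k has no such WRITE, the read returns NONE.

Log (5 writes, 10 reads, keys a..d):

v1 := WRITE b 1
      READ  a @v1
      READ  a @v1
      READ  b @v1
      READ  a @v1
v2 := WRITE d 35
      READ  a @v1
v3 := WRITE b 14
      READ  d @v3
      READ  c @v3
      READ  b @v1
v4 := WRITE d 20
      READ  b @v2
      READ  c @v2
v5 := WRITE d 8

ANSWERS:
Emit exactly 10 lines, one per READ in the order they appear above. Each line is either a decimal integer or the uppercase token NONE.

v1: WRITE b=1  (b history now [(1, 1)])
READ a @v1: history=[] -> no version <= 1 -> NONE
READ a @v1: history=[] -> no version <= 1 -> NONE
READ b @v1: history=[(1, 1)] -> pick v1 -> 1
READ a @v1: history=[] -> no version <= 1 -> NONE
v2: WRITE d=35  (d history now [(2, 35)])
READ a @v1: history=[] -> no version <= 1 -> NONE
v3: WRITE b=14  (b history now [(1, 1), (3, 14)])
READ d @v3: history=[(2, 35)] -> pick v2 -> 35
READ c @v3: history=[] -> no version <= 3 -> NONE
READ b @v1: history=[(1, 1), (3, 14)] -> pick v1 -> 1
v4: WRITE d=20  (d history now [(2, 35), (4, 20)])
READ b @v2: history=[(1, 1), (3, 14)] -> pick v1 -> 1
READ c @v2: history=[] -> no version <= 2 -> NONE
v5: WRITE d=8  (d history now [(2, 35), (4, 20), (5, 8)])

Answer: NONE
NONE
1
NONE
NONE
35
NONE
1
1
NONE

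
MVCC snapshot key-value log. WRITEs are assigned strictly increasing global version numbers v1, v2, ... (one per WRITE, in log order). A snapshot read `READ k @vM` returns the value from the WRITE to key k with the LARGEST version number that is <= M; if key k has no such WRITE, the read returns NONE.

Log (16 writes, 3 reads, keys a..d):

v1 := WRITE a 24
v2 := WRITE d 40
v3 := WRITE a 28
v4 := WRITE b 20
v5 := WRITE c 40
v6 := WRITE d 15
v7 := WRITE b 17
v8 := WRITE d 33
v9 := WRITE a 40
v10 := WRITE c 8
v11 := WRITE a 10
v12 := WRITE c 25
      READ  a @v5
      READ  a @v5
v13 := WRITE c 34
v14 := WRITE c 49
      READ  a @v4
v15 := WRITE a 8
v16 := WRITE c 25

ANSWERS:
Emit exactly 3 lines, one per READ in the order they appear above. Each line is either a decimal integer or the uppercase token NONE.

v1: WRITE a=24  (a history now [(1, 24)])
v2: WRITE d=40  (d history now [(2, 40)])
v3: WRITE a=28  (a history now [(1, 24), (3, 28)])
v4: WRITE b=20  (b history now [(4, 20)])
v5: WRITE c=40  (c history now [(5, 40)])
v6: WRITE d=15  (d history now [(2, 40), (6, 15)])
v7: WRITE b=17  (b history now [(4, 20), (7, 17)])
v8: WRITE d=33  (d history now [(2, 40), (6, 15), (8, 33)])
v9: WRITE a=40  (a history now [(1, 24), (3, 28), (9, 40)])
v10: WRITE c=8  (c history now [(5, 40), (10, 8)])
v11: WRITE a=10  (a history now [(1, 24), (3, 28), (9, 40), (11, 10)])
v12: WRITE c=25  (c history now [(5, 40), (10, 8), (12, 25)])
READ a @v5: history=[(1, 24), (3, 28), (9, 40), (11, 10)] -> pick v3 -> 28
READ a @v5: history=[(1, 24), (3, 28), (9, 40), (11, 10)] -> pick v3 -> 28
v13: WRITE c=34  (c history now [(5, 40), (10, 8), (12, 25), (13, 34)])
v14: WRITE c=49  (c history now [(5, 40), (10, 8), (12, 25), (13, 34), (14, 49)])
READ a @v4: history=[(1, 24), (3, 28), (9, 40), (11, 10)] -> pick v3 -> 28
v15: WRITE a=8  (a history now [(1, 24), (3, 28), (9, 40), (11, 10), (15, 8)])
v16: WRITE c=25  (c history now [(5, 40), (10, 8), (12, 25), (13, 34), (14, 49), (16, 25)])

Answer: 28
28
28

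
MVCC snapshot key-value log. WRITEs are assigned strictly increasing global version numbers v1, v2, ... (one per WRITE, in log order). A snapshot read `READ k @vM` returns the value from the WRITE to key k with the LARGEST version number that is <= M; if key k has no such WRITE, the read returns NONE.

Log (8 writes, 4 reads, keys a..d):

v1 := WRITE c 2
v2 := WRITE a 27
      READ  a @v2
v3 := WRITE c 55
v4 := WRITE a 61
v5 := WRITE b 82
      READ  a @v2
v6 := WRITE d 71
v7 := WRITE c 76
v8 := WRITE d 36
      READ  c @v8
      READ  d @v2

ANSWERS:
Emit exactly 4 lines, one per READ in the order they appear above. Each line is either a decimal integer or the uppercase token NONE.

v1: WRITE c=2  (c history now [(1, 2)])
v2: WRITE a=27  (a history now [(2, 27)])
READ a @v2: history=[(2, 27)] -> pick v2 -> 27
v3: WRITE c=55  (c history now [(1, 2), (3, 55)])
v4: WRITE a=61  (a history now [(2, 27), (4, 61)])
v5: WRITE b=82  (b history now [(5, 82)])
READ a @v2: history=[(2, 27), (4, 61)] -> pick v2 -> 27
v6: WRITE d=71  (d history now [(6, 71)])
v7: WRITE c=76  (c history now [(1, 2), (3, 55), (7, 76)])
v8: WRITE d=36  (d history now [(6, 71), (8, 36)])
READ c @v8: history=[(1, 2), (3, 55), (7, 76)] -> pick v7 -> 76
READ d @v2: history=[(6, 71), (8, 36)] -> no version <= 2 -> NONE

Answer: 27
27
76
NONE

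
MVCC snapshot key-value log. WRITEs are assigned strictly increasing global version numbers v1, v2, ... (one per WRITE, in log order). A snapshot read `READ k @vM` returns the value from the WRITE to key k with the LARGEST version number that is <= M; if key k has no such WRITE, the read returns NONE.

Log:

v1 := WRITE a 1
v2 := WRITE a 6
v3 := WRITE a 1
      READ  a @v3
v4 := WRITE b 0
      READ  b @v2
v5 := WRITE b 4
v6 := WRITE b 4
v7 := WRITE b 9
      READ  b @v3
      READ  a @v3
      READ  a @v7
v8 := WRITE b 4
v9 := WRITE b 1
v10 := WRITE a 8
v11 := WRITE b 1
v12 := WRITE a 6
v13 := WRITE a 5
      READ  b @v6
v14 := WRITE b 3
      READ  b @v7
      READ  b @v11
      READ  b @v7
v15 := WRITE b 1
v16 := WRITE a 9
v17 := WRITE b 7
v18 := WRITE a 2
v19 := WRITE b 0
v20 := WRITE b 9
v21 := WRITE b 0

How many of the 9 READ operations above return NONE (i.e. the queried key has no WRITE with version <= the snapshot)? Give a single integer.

v1: WRITE a=1  (a history now [(1, 1)])
v2: WRITE a=6  (a history now [(1, 1), (2, 6)])
v3: WRITE a=1  (a history now [(1, 1), (2, 6), (3, 1)])
READ a @v3: history=[(1, 1), (2, 6), (3, 1)] -> pick v3 -> 1
v4: WRITE b=0  (b history now [(4, 0)])
READ b @v2: history=[(4, 0)] -> no version <= 2 -> NONE
v5: WRITE b=4  (b history now [(4, 0), (5, 4)])
v6: WRITE b=4  (b history now [(4, 0), (5, 4), (6, 4)])
v7: WRITE b=9  (b history now [(4, 0), (5, 4), (6, 4), (7, 9)])
READ b @v3: history=[(4, 0), (5, 4), (6, 4), (7, 9)] -> no version <= 3 -> NONE
READ a @v3: history=[(1, 1), (2, 6), (3, 1)] -> pick v3 -> 1
READ a @v7: history=[(1, 1), (2, 6), (3, 1)] -> pick v3 -> 1
v8: WRITE b=4  (b history now [(4, 0), (5, 4), (6, 4), (7, 9), (8, 4)])
v9: WRITE b=1  (b history now [(4, 0), (5, 4), (6, 4), (7, 9), (8, 4), (9, 1)])
v10: WRITE a=8  (a history now [(1, 1), (2, 6), (3, 1), (10, 8)])
v11: WRITE b=1  (b history now [(4, 0), (5, 4), (6, 4), (7, 9), (8, 4), (9, 1), (11, 1)])
v12: WRITE a=6  (a history now [(1, 1), (2, 6), (3, 1), (10, 8), (12, 6)])
v13: WRITE a=5  (a history now [(1, 1), (2, 6), (3, 1), (10, 8), (12, 6), (13, 5)])
READ b @v6: history=[(4, 0), (5, 4), (6, 4), (7, 9), (8, 4), (9, 1), (11, 1)] -> pick v6 -> 4
v14: WRITE b=3  (b history now [(4, 0), (5, 4), (6, 4), (7, 9), (8, 4), (9, 1), (11, 1), (14, 3)])
READ b @v7: history=[(4, 0), (5, 4), (6, 4), (7, 9), (8, 4), (9, 1), (11, 1), (14, 3)] -> pick v7 -> 9
READ b @v11: history=[(4, 0), (5, 4), (6, 4), (7, 9), (8, 4), (9, 1), (11, 1), (14, 3)] -> pick v11 -> 1
READ b @v7: history=[(4, 0), (5, 4), (6, 4), (7, 9), (8, 4), (9, 1), (11, 1), (14, 3)] -> pick v7 -> 9
v15: WRITE b=1  (b history now [(4, 0), (5, 4), (6, 4), (7, 9), (8, 4), (9, 1), (11, 1), (14, 3), (15, 1)])
v16: WRITE a=9  (a history now [(1, 1), (2, 6), (3, 1), (10, 8), (12, 6), (13, 5), (16, 9)])
v17: WRITE b=7  (b history now [(4, 0), (5, 4), (6, 4), (7, 9), (8, 4), (9, 1), (11, 1), (14, 3), (15, 1), (17, 7)])
v18: WRITE a=2  (a history now [(1, 1), (2, 6), (3, 1), (10, 8), (12, 6), (13, 5), (16, 9), (18, 2)])
v19: WRITE b=0  (b history now [(4, 0), (5, 4), (6, 4), (7, 9), (8, 4), (9, 1), (11, 1), (14, 3), (15, 1), (17, 7), (19, 0)])
v20: WRITE b=9  (b history now [(4, 0), (5, 4), (6, 4), (7, 9), (8, 4), (9, 1), (11, 1), (14, 3), (15, 1), (17, 7), (19, 0), (20, 9)])
v21: WRITE b=0  (b history now [(4, 0), (5, 4), (6, 4), (7, 9), (8, 4), (9, 1), (11, 1), (14, 3), (15, 1), (17, 7), (19, 0), (20, 9), (21, 0)])
Read results in order: ['1', 'NONE', 'NONE', '1', '1', '4', '9', '1', '9']
NONE count = 2

Answer: 2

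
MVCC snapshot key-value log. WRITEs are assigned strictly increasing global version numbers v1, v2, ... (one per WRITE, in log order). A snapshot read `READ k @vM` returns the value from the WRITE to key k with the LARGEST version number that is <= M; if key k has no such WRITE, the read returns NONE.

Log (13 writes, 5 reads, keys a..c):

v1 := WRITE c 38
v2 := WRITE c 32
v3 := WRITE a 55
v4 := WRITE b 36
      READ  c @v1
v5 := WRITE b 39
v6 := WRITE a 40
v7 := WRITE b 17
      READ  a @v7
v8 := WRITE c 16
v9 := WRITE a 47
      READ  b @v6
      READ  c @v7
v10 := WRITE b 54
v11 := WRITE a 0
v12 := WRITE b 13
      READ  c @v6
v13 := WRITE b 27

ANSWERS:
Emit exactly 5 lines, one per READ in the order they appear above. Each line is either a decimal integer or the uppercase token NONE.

v1: WRITE c=38  (c history now [(1, 38)])
v2: WRITE c=32  (c history now [(1, 38), (2, 32)])
v3: WRITE a=55  (a history now [(3, 55)])
v4: WRITE b=36  (b history now [(4, 36)])
READ c @v1: history=[(1, 38), (2, 32)] -> pick v1 -> 38
v5: WRITE b=39  (b history now [(4, 36), (5, 39)])
v6: WRITE a=40  (a history now [(3, 55), (6, 40)])
v7: WRITE b=17  (b history now [(4, 36), (5, 39), (7, 17)])
READ a @v7: history=[(3, 55), (6, 40)] -> pick v6 -> 40
v8: WRITE c=16  (c history now [(1, 38), (2, 32), (8, 16)])
v9: WRITE a=47  (a history now [(3, 55), (6, 40), (9, 47)])
READ b @v6: history=[(4, 36), (5, 39), (7, 17)] -> pick v5 -> 39
READ c @v7: history=[(1, 38), (2, 32), (8, 16)] -> pick v2 -> 32
v10: WRITE b=54  (b history now [(4, 36), (5, 39), (7, 17), (10, 54)])
v11: WRITE a=0  (a history now [(3, 55), (6, 40), (9, 47), (11, 0)])
v12: WRITE b=13  (b history now [(4, 36), (5, 39), (7, 17), (10, 54), (12, 13)])
READ c @v6: history=[(1, 38), (2, 32), (8, 16)] -> pick v2 -> 32
v13: WRITE b=27  (b history now [(4, 36), (5, 39), (7, 17), (10, 54), (12, 13), (13, 27)])

Answer: 38
40
39
32
32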